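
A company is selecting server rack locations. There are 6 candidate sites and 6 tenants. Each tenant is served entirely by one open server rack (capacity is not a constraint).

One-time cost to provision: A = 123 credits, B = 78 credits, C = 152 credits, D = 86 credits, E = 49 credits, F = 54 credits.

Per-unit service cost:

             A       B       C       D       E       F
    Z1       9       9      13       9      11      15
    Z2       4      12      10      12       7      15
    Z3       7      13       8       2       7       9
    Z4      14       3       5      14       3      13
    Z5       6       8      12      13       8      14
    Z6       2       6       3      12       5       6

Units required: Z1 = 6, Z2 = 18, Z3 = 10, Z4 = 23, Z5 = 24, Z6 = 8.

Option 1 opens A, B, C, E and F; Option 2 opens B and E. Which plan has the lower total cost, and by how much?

Option 1: {A, B, C, E, F}: Z1→A 9·6=54, Z2→A 4·18=72, Z3→A 7·10=70, Z4→B 3·23=69, Z5→A 6·24=144, Z6→A 2·8=16. Service 425; fixed 456; total 881.
Option 2: {B, E}: Z1→B 9·6=54, Z2→E 7·18=126, Z3→E 7·10=70, Z4→B 3·23=69, Z5→B 8·24=192, Z6→E 5·8=40. Service 551; fixed 127; total 678.
Difference: |881 − 678| = 203.

Option 2 is cheaper by 203.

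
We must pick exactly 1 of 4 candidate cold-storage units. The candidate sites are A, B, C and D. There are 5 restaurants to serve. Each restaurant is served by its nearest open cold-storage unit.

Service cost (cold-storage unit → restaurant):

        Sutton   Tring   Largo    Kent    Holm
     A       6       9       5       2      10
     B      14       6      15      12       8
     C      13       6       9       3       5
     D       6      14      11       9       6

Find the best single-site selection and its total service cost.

Choose A only; total service cost 32.

With exactly 1 open, each restaurant uses its cheapest among the chosen.
{A}: Sutton→A 6, Tring→A 9, Largo→A 5, Kent→A 2, Holm→A 10. Service cost 32.
{C}: service cost 36
{D}: service cost 46
Among all 4 size-1 choices, {A} is lowest.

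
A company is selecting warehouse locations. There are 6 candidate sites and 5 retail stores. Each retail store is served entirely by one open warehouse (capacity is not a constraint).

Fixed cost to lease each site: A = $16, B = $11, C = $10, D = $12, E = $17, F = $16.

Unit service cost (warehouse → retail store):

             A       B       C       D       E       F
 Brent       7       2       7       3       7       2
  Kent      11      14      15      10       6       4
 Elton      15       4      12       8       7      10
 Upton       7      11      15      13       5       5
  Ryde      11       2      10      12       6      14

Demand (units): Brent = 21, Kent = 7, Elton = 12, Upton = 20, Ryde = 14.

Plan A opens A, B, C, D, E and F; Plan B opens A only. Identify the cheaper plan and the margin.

Plan A is cheaper by 386.

Plan A: {A, B, C, D, E, F}: Brent→B 2·21=42, Kent→F 4·7=28, Elton→B 4·12=48, Upton→E 5·20=100, Ryde→B 2·14=28. Service 246; fixed 82; total 328.
Plan B: {A}: Brent→A 7·21=147, Kent→A 11·7=77, Elton→A 15·12=180, Upton→A 7·20=140, Ryde→A 11·14=154. Service 698; fixed 16; total 714.
Difference: |328 − 714| = 386.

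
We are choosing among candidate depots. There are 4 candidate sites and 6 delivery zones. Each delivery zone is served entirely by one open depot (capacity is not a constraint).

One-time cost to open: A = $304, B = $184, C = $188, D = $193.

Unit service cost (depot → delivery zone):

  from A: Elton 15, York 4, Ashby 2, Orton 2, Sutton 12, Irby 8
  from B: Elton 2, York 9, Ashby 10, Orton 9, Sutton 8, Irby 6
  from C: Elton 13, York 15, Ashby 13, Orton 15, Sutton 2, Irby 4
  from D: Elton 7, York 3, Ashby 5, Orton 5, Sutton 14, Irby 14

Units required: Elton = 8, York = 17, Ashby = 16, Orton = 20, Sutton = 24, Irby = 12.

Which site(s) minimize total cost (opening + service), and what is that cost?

For any fixed open set, each delivery zone goes to its cheapest open site; total = fixed + service.
{C, D}: Elton→D 7·8=56, York→D 3·17=51, Ashby→D 5·16=80, Orton→D 5·20=100, Sutton→C 2·24=48, Irby→C 4·12=48. Service 383; fixed 381; total 764.
{A, C}: service 340 + fixed 492 = 832
{B, D}: service 511 + fixed 377 = 888
{A, B, C, D}: service 235 + fixed 869 = 1104
No other subset beats 764.

Open C and D; minimum total cost 764.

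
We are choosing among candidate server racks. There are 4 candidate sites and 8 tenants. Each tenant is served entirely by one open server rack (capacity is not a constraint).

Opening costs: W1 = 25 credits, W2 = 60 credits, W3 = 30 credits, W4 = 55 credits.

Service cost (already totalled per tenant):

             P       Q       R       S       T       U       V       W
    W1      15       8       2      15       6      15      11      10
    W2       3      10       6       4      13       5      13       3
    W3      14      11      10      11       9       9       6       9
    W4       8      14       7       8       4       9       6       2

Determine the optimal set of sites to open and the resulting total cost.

Open W1 only; minimum total cost 107.

For any fixed open set, each tenant goes to its cheapest open site; total = fixed + service.
{W1}: P→W1 15, Q→W1 8, R→W1 2, S→W1 15, T→W1 6, U→W1 15, V→W1 11, W→W1 10. Service 82; fixed 25; total 107.
{W3}: P→W3 14, Q→W3 11, R→W3 10, S→W3 11, T→W3 9, U→W3 9, V→W3 6, W→W3 9. Service 79; fixed 30; total 109.
{W4}: service 58 + fixed 55 = 113
{W1, W2, W3, W4}: P→W2 3, Q→W1 8, R→W1 2, S→W2 4, T→W4 4, U→W2 5, V→W3 6, W→W4 2. Service 34; fixed 170; total 204.
No other subset beats 107.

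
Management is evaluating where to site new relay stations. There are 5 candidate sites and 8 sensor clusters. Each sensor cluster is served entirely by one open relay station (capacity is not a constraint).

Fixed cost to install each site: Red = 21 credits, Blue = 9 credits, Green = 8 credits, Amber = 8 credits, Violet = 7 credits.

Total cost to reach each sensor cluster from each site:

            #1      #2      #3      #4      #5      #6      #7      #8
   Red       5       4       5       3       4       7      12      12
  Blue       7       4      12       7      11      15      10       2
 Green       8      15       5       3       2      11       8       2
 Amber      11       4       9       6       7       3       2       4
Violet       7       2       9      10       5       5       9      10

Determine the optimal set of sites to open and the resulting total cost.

For any fixed open set, each sensor cluster goes to its cheapest open site; total = fixed + service.
{Green, Amber}: #1→Green 8, #2→Amber 4, #3→Green 5, #4→Green 3, #5→Green 2, #6→Amber 3, #7→Amber 2, #8→Green 2. Service 29; fixed 16; total 45.
{Green, Amber, Violet}: service 26 + fixed 23 = 49
{Green, Violet}: service 34 + fixed 15 = 49
{Red, Blue, Green, Amber, Violet}: #1→Red 5, #2→Violet 2, #3→Red 5, #4→Red 3, #5→Green 2, #6→Amber 3, #7→Amber 2, #8→Blue 2. Service 24; fixed 53; total 77.
No other subset beats 45.

Open Green and Amber; minimum total cost 45.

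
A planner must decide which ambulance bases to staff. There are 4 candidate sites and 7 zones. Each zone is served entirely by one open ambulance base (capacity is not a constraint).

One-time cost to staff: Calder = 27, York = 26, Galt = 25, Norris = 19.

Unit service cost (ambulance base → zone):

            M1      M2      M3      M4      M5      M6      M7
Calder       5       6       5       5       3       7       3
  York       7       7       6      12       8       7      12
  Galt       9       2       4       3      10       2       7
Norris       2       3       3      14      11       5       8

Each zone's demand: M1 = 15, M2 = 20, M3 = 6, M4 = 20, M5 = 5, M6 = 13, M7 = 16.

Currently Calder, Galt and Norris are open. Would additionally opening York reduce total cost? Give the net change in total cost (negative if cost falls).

Current service cost with {Calder, Galt, Norris}: 237.
Adding York: each zone re-picks its cheapest; new service cost 237, saving 0.
Extra fixed cost: 26. Net change = 26 − 0 = 26.
(Totals: 308 → 334.)

No — net change +26 (cost rises by 26).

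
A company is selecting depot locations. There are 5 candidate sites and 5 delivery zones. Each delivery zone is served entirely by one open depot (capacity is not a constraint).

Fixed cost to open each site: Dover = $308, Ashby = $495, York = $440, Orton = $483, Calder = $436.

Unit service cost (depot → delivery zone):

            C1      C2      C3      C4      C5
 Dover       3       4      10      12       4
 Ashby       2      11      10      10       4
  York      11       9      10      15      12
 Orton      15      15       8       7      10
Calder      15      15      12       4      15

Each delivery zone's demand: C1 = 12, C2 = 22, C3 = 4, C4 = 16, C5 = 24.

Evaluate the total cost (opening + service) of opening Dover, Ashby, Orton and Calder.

Total cost: 2026

Each delivery zone is assigned to its cheapest site among the open ones.
{Dover, Ashby, Orton, Calder}: C1→Ashby 2·12=24, C2→Dover 4·22=88, C3→Orton 8·4=32, C4→Calder 4·16=64, C5→Dover 4·24=96. Service 304; fixed 1722; total 2026.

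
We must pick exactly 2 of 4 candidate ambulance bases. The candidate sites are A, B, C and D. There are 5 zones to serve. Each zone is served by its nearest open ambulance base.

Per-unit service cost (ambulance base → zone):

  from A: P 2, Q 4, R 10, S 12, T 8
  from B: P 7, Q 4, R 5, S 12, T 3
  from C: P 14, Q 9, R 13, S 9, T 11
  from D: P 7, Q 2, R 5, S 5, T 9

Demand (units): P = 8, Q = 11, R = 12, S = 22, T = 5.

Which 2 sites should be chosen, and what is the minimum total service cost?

Choose A and D; total service cost 248.

With exactly 2 open, each zone uses its cheapest among the chosen.
{A, D}: P→A 2·8=16, Q→D 2·11=22, R→D 5·12=60, S→D 5·22=110, T→A 8·5=40. Service cost 248.
{B, D}: service cost 263
{C, D}: service cost 293
Among all 6 size-2 choices, {A, D} is lowest.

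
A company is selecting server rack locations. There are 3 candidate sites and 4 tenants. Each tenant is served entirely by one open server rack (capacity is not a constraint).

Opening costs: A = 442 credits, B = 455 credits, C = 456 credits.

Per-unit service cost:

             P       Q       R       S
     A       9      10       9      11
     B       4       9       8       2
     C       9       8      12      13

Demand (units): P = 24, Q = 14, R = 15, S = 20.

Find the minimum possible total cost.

For any fixed open set, each tenant goes to its cheapest open site; total = fixed + service.
{B}: P→B 4·24=96, Q→B 9·14=126, R→B 8·15=120, S→B 2·20=40. Service 382; fixed 455; total 837.
{A}: P→A 9·24=216, Q→A 10·14=140, R→A 9·15=135, S→A 11·20=220. Service 711; fixed 442; total 1153.
{C}: service 768 + fixed 456 = 1224
{A, B, C}: service 368 + fixed 1353 = 1721
No other subset beats 837.

Minimum total cost: 837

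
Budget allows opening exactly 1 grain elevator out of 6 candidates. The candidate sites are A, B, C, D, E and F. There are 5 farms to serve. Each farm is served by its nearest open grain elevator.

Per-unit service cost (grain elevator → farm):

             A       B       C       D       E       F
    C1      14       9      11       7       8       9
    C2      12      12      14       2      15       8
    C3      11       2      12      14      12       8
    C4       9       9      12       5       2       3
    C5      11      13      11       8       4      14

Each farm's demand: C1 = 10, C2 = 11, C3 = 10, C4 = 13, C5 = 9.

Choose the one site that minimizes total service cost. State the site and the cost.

With exactly 1 open, each farm uses its cheapest among the chosen.
{D}: C1→D 7·10=70, C2→D 2·11=22, C3→D 14·10=140, C4→D 5·13=65, C5→D 8·9=72. Service cost 369.
{F}: service cost 423
{E}: service cost 427
Among all 6 size-1 choices, {D} is lowest.

Choose D only; total service cost 369.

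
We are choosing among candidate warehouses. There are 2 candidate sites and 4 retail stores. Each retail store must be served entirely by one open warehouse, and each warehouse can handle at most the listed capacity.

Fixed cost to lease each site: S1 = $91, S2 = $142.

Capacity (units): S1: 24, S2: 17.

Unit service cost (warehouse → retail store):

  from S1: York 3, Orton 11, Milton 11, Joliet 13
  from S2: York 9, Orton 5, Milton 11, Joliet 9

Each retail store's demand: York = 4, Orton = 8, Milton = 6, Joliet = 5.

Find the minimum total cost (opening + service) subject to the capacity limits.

Minimum total cost: 322

Open {S1}: York→S1 3·4=12, Orton→S1 11·8=88, Milton→S1 11·6=66, Joliet→S1 13·5=65.
Loads: S1 carries 23/24. Service 231; fixed 91; total 322.
Next best feasible plan costs 396.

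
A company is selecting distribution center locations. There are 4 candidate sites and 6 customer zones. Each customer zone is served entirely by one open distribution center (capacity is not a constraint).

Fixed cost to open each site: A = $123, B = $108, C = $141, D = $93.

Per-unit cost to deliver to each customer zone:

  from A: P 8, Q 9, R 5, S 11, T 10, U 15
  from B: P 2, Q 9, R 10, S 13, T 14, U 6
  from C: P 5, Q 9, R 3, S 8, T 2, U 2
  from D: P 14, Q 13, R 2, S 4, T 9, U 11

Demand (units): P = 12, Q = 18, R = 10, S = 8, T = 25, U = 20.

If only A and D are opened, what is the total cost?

Each customer zone is assigned to its cheapest site among the open ones.
{A, D}: P→A 8·12=96, Q→A 9·18=162, R→D 2·10=20, S→D 4·8=32, T→D 9·25=225, U→D 11·20=220. Service 755; fixed 216; total 971.

Total cost: 971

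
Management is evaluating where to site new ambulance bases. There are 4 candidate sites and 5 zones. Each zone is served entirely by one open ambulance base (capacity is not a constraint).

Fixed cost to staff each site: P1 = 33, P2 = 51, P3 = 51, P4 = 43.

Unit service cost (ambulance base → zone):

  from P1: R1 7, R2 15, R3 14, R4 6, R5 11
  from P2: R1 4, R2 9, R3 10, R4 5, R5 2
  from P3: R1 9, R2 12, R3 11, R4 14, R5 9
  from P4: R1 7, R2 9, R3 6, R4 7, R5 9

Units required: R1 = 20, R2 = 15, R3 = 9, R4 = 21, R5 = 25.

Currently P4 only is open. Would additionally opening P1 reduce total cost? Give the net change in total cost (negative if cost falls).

Current service cost with {P4}: 701.
Adding P1: each zone re-picks its cheapest; new service cost 680, saving 21.
Extra fixed cost: 33. Net change = 33 − 21 = 12.
(Totals: 744 → 756.)

No — net change +12 (cost rises by 12).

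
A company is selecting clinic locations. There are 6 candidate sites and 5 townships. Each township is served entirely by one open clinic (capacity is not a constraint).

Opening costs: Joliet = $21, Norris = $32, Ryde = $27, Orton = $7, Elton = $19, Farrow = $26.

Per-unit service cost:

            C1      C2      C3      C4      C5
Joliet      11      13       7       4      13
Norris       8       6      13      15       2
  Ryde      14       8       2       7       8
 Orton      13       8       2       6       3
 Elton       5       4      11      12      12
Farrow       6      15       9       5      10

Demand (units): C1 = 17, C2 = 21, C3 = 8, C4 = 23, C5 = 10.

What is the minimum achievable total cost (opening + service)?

Minimum total cost: 354

For any fixed open set, each township goes to its cheapest open site; total = fixed + service.
{Joliet, Orton, Elton}: C1→Elton 5·17=85, C2→Elton 4·21=84, C3→Orton 2·8=16, C4→Joliet 4·23=92, C5→Orton 3·10=30. Service 307; fixed 47; total 354.
{Joliet, Norris, Orton, Elton}: service 297 + fixed 79 = 376
{Orton, Elton}: service 353 + fixed 26 = 379
{Joliet, Norris, Ryde, Orton, Elton, Farrow}: C1→Elton 5·17=85, C2→Elton 4·21=84, C3→Ryde 2·8=16, C4→Joliet 4·23=92, C5→Norris 2·10=20. Service 297; fixed 132; total 429.
No other subset beats 354.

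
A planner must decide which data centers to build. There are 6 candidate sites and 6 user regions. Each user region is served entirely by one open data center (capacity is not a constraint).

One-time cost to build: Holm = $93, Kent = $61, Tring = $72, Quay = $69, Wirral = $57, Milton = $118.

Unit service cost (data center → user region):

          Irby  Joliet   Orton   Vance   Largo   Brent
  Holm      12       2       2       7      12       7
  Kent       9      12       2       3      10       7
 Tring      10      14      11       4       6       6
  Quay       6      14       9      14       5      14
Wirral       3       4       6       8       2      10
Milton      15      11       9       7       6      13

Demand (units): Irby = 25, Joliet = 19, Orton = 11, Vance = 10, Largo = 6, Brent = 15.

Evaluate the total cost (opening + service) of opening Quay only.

Total cost: 964

Each user region is assigned to its cheapest site among the open ones.
{Quay}: Irby→Quay 6·25=150, Joliet→Quay 14·19=266, Orton→Quay 9·11=99, Vance→Quay 14·10=140, Largo→Quay 5·6=30, Brent→Quay 14·15=210. Service 895; fixed 69; total 964.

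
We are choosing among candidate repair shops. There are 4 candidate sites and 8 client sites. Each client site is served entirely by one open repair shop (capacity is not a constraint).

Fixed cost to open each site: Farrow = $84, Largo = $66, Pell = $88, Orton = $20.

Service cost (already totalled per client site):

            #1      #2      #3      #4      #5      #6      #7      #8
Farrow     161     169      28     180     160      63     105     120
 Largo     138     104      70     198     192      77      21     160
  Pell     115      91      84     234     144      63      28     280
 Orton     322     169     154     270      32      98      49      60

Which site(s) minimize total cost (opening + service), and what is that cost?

For any fixed open set, each client site goes to its cheapest open site; total = fixed + service.
{Largo, Orton}: #1→Largo 138, #2→Largo 104, #3→Largo 70, #4→Largo 198, #5→Orton 32, #6→Largo 77, #7→Largo 21, #8→Orton 60. Service 700; fixed 86; total 786.
{Farrow, Pell, Orton}: service 597 + fixed 192 = 789
{Farrow, Largo, Orton}: service 626 + fixed 170 = 796
{Farrow, Largo, Pell, Orton}: service 590 + fixed 258 = 848
No other subset beats 786.

Open Largo and Orton; minimum total cost 786.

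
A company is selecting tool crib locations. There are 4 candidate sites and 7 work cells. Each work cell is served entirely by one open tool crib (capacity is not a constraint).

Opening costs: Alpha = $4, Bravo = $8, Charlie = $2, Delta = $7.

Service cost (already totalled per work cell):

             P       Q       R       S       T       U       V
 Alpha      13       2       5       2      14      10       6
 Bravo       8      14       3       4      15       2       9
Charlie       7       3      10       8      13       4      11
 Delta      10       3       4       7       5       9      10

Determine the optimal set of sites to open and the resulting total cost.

For any fixed open set, each work cell goes to its cheapest open site; total = fixed + service.
{Alpha, Charlie, Delta}: P→Charlie 7, Q→Alpha 2, R→Delta 4, S→Alpha 2, T→Delta 5, U→Charlie 4, V→Alpha 6. Service 30; fixed 13; total 43.
{Alpha, Charlie}: P→Charlie 7, Q→Alpha 2, R→Alpha 5, S→Alpha 2, T→Charlie 13, U→Charlie 4, V→Alpha 6. Service 39; fixed 6; total 45.
{Alpha, Bravo, Delta}: service 28 + fixed 19 = 47
{Alpha, Bravo, Charlie, Delta}: service 27 + fixed 21 = 48
No other subset beats 43.

Open Alpha, Charlie and Delta; minimum total cost 43.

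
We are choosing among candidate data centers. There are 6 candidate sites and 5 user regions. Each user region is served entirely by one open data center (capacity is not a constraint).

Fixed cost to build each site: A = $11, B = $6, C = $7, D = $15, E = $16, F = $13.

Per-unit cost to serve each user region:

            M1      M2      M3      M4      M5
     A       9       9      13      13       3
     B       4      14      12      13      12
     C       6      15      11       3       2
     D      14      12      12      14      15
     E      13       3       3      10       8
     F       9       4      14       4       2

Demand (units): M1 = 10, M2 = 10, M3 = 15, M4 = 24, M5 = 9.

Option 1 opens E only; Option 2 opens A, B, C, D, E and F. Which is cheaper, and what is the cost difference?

Option 2 is cheaper by 260.

Option 1: {E}: M1→E 13·10=130, M2→E 3·10=30, M3→E 3·15=45, M4→E 10·24=240, M5→E 8·9=72. Service 517; fixed 16; total 533.
Option 2: {A, B, C, D, E, F}: M1→B 4·10=40, M2→E 3·10=30, M3→E 3·15=45, M4→C 3·24=72, M5→C 2·9=18. Service 205; fixed 68; total 273.
Difference: |533 − 273| = 260.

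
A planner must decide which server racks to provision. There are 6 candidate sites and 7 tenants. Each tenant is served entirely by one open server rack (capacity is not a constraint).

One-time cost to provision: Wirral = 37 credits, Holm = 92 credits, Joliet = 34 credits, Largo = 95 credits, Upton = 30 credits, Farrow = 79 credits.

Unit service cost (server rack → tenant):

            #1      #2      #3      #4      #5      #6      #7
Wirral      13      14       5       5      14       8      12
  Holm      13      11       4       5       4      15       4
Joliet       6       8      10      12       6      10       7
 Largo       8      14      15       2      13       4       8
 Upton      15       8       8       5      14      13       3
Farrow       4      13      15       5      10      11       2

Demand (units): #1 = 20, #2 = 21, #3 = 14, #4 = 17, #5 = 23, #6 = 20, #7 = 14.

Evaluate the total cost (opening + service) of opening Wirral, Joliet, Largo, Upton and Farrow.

Total cost: 873

Each tenant is assigned to its cheapest site among the open ones.
{Wirral, Joliet, Largo, Upton, Farrow}: #1→Farrow 4·20=80, #2→Joliet 8·21=168, #3→Wirral 5·14=70, #4→Largo 2·17=34, #5→Joliet 6·23=138, #6→Largo 4·20=80, #7→Farrow 2·14=28. Service 598; fixed 275; total 873.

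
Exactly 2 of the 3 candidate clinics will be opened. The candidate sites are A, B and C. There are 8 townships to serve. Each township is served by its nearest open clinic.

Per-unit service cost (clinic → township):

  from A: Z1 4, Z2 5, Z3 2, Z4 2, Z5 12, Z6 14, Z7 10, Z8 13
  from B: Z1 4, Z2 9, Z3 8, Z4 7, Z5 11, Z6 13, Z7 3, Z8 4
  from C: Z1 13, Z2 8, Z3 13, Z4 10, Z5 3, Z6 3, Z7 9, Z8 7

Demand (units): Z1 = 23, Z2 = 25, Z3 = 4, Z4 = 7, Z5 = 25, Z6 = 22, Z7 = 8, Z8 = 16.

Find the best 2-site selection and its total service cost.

With exactly 2 open, each township uses its cheapest among the chosen.
{A, C}: Z1→A 4·23=92, Z2→A 5·25=125, Z3→A 2·4=8, Z4→A 2·7=14, Z5→C 3·25=75, Z6→C 3·22=66, Z7→C 9·8=72, Z8→C 7·16=112. Service cost 564.
{B, C}: service cost 602
{A, B}: service cost 888
Among all 3 size-2 choices, {A, C} is lowest.

Choose A and C; total service cost 564.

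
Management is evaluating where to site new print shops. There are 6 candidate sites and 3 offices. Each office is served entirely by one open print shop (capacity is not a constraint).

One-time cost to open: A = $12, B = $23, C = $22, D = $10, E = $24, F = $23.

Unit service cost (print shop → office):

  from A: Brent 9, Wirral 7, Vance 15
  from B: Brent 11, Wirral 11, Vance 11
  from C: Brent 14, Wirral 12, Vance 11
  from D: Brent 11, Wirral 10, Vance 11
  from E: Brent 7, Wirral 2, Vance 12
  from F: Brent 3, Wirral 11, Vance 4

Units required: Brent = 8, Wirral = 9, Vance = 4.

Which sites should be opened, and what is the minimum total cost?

Open E and F; minimum total cost 105.

For any fixed open set, each office goes to its cheapest open site; total = fixed + service.
{E, F}: Brent→F 3·8=24, Wirral→E 2·9=18, Vance→F 4·4=16. Service 58; fixed 47; total 105.
{D, E, F}: service 58 + fixed 57 = 115
{A, E, F}: service 58 + fixed 59 = 117
{A, B, C, D, E, F}: service 58 + fixed 114 = 172
No other subset beats 105.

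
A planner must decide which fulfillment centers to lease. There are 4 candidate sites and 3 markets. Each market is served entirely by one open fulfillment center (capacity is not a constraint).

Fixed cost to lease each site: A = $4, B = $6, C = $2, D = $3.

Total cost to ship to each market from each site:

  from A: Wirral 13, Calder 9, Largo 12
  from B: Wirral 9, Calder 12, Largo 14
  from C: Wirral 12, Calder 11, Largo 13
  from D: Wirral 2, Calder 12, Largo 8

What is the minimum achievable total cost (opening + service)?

For any fixed open set, each market goes to its cheapest open site; total = fixed + service.
{D}: Wirral→D 2, Calder→D 12, Largo→D 8. Service 22; fixed 3; total 25.
{A, D}: Wirral→D 2, Calder→A 9, Largo→D 8. Service 19; fixed 7; total 26.
{C, D}: service 21 + fixed 5 = 26
{A, B, C, D}: Wirral→D 2, Calder→A 9, Largo→D 8. Service 19; fixed 15; total 34.
No other subset beats 25.

Minimum total cost: 25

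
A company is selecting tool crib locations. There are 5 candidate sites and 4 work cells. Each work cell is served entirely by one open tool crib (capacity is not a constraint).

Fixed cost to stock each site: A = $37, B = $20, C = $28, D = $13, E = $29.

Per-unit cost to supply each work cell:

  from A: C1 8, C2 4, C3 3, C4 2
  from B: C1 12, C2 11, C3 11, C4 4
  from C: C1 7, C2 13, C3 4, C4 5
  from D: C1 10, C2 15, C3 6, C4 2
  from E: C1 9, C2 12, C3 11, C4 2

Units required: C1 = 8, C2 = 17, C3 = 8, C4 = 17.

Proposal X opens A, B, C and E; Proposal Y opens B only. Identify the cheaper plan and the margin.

Proposal X is cheaper by 163.

Proposal X: {A, B, C, E}: C1→C 7·8=56, C2→A 4·17=68, C3→A 3·8=24, C4→A 2·17=34. Service 182; fixed 114; total 296.
Proposal Y: {B}: C1→B 12·8=96, C2→B 11·17=187, C3→B 11·8=88, C4→B 4·17=68. Service 439; fixed 20; total 459.
Difference: |296 − 459| = 163.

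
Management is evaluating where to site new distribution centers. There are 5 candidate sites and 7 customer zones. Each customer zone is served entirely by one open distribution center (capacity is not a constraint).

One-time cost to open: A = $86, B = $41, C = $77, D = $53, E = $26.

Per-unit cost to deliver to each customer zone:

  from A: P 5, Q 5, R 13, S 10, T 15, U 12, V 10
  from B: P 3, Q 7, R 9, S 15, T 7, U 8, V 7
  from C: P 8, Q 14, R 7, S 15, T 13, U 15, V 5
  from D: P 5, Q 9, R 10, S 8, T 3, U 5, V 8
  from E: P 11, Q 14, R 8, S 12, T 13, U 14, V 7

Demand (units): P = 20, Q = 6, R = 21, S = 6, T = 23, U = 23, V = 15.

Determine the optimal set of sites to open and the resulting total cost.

Open B and D; minimum total cost 722.

For any fixed open set, each customer zone goes to its cheapest open site; total = fixed + service.
{B, D}: P→B 3·20=60, Q→B 7·6=42, R→B 9·21=189, S→D 8·6=48, T→D 3·23=69, U→D 5·23=115, V→B 7·15=105. Service 628; fixed 94; total 722.
{B, C, D}: service 556 + fixed 171 = 727
{B, D, E}: service 607 + fixed 120 = 727
{A, B, C, D, E}: service 544 + fixed 283 = 827
No other subset beats 722.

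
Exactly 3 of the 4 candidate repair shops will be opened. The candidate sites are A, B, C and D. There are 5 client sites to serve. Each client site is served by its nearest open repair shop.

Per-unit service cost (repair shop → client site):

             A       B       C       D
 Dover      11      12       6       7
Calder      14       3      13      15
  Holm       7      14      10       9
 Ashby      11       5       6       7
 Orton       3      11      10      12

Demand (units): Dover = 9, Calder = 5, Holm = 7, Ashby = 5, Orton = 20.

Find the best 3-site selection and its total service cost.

Choose A, B and C; total service cost 203.

With exactly 3 open, each client site uses its cheapest among the chosen.
{A, B, C}: Dover→C 6·9=54, Calder→B 3·5=15, Holm→A 7·7=49, Ashby→B 5·5=25, Orton→A 3·20=60. Service cost 203.
{A, B, D}: service cost 212
{A, C, D}: service cost 258
Among all 4 size-3 choices, {A, B, C} is lowest.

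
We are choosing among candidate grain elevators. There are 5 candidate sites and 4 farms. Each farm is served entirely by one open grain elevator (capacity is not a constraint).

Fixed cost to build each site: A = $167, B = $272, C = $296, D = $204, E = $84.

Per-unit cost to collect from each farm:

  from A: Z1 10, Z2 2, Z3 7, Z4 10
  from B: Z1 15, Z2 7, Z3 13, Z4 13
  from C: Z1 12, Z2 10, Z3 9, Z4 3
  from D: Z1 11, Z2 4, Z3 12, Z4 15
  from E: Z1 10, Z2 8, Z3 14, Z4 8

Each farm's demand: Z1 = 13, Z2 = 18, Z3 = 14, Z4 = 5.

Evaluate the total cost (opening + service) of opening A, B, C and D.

Total cost: 1218

Each farm is assigned to its cheapest site among the open ones.
{A, B, C, D}: Z1→A 10·13=130, Z2→A 2·18=36, Z3→A 7·14=98, Z4→C 3·5=15. Service 279; fixed 939; total 1218.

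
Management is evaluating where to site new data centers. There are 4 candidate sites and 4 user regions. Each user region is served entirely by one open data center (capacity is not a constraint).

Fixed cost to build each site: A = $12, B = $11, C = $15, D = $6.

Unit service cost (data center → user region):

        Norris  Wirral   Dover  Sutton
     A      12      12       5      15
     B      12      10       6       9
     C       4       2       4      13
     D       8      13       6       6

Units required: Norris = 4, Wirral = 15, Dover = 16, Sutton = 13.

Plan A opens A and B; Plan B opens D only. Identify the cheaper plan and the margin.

Plan B is cheaper by 11.

Plan A: {A, B}: Norris→A 12·4=48, Wirral→B 10·15=150, Dover→A 5·16=80, Sutton→B 9·13=117. Service 395; fixed 23; total 418.
Plan B: {D}: Norris→D 8·4=32, Wirral→D 13·15=195, Dover→D 6·16=96, Sutton→D 6·13=78. Service 401; fixed 6; total 407.
Difference: |418 − 407| = 11.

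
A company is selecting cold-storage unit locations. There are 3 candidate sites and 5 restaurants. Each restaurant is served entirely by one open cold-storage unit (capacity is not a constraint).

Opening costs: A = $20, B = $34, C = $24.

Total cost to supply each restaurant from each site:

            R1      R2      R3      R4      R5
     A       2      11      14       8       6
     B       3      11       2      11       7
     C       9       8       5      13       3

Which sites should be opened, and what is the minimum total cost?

Open A only; minimum total cost 61.

For any fixed open set, each restaurant goes to its cheapest open site; total = fixed + service.
{A}: R1→A 2, R2→A 11, R3→A 14, R4→A 8, R5→A 6. Service 41; fixed 20; total 61.
{C}: service 38 + fixed 24 = 62
{B}: service 34 + fixed 34 = 68
{A, B, C}: R1→A 2, R2→C 8, R3→B 2, R4→A 8, R5→C 3. Service 23; fixed 78; total 101.
No other subset beats 61.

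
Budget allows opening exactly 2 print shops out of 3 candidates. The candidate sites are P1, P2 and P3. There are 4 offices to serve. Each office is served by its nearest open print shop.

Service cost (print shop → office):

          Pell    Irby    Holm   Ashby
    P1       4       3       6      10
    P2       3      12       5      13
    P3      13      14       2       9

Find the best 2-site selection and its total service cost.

With exactly 2 open, each office uses its cheapest among the chosen.
{P1, P3}: Pell→P1 4, Irby→P1 3, Holm→P3 2, Ashby→P3 9. Service cost 18.
{P1, P2}: service cost 21
{P2, P3}: service cost 26
Among all 3 size-2 choices, {P1, P3} is lowest.

Choose P1 and P3; total service cost 18.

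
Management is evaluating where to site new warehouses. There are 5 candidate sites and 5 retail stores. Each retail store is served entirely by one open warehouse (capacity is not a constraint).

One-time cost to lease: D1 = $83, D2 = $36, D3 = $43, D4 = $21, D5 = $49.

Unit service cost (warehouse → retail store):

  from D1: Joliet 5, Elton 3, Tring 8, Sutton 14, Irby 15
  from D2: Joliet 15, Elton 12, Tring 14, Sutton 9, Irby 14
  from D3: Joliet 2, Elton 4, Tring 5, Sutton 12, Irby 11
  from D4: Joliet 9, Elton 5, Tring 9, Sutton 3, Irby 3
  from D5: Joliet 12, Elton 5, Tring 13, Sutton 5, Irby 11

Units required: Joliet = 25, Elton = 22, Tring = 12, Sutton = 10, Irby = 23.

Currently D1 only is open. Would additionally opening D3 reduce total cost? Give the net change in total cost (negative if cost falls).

Current service cost with {D1}: 772.
Adding D3: each retail store re-picks its cheapest; new service cost 549, saving 223.
Extra fixed cost: 43. Net change = 43 − 223 = -180.
(Totals: 855 → 675.)

Yes — net change −180 (cost falls by 180).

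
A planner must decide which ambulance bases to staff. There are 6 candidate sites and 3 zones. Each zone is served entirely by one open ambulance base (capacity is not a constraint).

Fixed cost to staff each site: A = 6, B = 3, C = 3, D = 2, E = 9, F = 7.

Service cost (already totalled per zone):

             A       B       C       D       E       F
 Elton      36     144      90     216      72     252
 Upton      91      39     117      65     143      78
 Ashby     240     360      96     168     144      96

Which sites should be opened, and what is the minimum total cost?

For any fixed open set, each zone goes to its cheapest open site; total = fixed + service.
{A, B, C}: Elton→A 36, Upton→B 39, Ashby→C 96. Service 171; fixed 12; total 183.
{A, B, C, D}: service 171 + fixed 14 = 185
{A, B, F}: service 171 + fixed 16 = 187
{A, B, C, D, E, F}: service 171 + fixed 30 = 201
No other subset beats 183.

Open A, B and C; minimum total cost 183.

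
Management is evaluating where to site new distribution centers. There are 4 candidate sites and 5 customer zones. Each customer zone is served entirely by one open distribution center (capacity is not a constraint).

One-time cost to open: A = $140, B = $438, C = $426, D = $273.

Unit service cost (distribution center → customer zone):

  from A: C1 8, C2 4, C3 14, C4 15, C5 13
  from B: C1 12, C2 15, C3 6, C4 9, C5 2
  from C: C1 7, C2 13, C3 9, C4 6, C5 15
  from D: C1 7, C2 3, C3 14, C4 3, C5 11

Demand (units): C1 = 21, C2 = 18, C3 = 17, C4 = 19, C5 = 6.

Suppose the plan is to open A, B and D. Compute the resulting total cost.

Total cost: 1223

Each customer zone is assigned to its cheapest site among the open ones.
{A, B, D}: C1→D 7·21=147, C2→D 3·18=54, C3→B 6·17=102, C4→D 3·19=57, C5→B 2·6=12. Service 372; fixed 851; total 1223.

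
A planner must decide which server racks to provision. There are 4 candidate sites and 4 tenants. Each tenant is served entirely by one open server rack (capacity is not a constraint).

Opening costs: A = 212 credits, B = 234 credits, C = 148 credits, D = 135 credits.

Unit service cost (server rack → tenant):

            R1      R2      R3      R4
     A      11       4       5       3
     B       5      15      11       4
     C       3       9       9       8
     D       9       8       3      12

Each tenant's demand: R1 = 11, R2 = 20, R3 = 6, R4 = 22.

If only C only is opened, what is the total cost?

Each tenant is assigned to its cheapest site among the open ones.
{C}: R1→C 3·11=33, R2→C 9·20=180, R3→C 9·6=54, R4→C 8·22=176. Service 443; fixed 148; total 591.

Total cost: 591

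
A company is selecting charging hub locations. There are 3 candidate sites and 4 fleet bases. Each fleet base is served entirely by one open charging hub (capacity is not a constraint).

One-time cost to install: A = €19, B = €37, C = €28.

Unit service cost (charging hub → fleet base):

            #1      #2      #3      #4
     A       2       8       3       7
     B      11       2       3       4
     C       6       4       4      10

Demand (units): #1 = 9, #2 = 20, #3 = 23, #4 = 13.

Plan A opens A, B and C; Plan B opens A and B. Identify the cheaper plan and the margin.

Plan B is cheaper by 28.

Plan A: {A, B, C}: #1→A 2·9=18, #2→B 2·20=40, #3→A 3·23=69, #4→B 4·13=52. Service 179; fixed 84; total 263.
Plan B: {A, B}: #1→A 2·9=18, #2→B 2·20=40, #3→A 3·23=69, #4→B 4·13=52. Service 179; fixed 56; total 235.
Difference: |263 − 235| = 28.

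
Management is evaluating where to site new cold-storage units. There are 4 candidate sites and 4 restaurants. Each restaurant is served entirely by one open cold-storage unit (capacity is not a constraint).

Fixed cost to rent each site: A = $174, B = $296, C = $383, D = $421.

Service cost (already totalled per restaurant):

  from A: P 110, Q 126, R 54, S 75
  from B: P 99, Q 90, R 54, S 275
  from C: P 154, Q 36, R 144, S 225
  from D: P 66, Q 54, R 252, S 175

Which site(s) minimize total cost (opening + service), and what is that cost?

For any fixed open set, each restaurant goes to its cheapest open site; total = fixed + service.
{A}: P→A 110, Q→A 126, R→A 54, S→A 75. Service 365; fixed 174; total 539.
{A, B}: service 318 + fixed 470 = 788
{B}: service 518 + fixed 296 = 814
{A, B, C, D}: P→D 66, Q→C 36, R→A 54, S→A 75. Service 231; fixed 1274; total 1505.
No other subset beats 539.

Open A only; minimum total cost 539.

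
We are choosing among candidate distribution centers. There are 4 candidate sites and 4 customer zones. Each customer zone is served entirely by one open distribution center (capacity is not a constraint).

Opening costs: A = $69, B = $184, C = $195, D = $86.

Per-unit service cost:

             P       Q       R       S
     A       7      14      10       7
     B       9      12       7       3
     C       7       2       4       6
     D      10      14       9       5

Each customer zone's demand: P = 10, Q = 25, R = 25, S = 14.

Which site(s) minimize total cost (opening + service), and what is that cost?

For any fixed open set, each customer zone goes to its cheapest open site; total = fixed + service.
{C}: P→C 7·10=70, Q→C 2·25=50, R→C 4·25=100, S→C 6·14=84. Service 304; fixed 195; total 499.
{A, C}: P→A 7·10=70, Q→C 2·25=50, R→C 4·25=100, S→C 6·14=84. Service 304; fixed 264; total 568.
{C, D}: P→C 7·10=70, Q→C 2·25=50, R→C 4·25=100, S→D 5·14=70. Service 290; fixed 281; total 571.
{A, B, C, D}: service 262 + fixed 534 = 796
(All 15 nonempty subsets were checked; C only is lowest.)

Open C only; minimum total cost 499.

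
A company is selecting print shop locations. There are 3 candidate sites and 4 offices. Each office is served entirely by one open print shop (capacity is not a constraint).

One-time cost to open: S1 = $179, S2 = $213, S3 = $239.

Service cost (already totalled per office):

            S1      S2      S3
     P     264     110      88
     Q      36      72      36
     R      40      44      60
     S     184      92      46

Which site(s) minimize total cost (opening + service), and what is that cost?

For any fixed open set, each office goes to its cheapest open site; total = fixed + service.
{S3}: P→S3 88, Q→S3 36, R→S3 60, S→S3 46. Service 230; fixed 239; total 469.
{S2}: service 318 + fixed 213 = 531
{S1, S3}: service 210 + fixed 418 = 628
{S1, S2, S3}: service 210 + fixed 631 = 841
(All 7 nonempty subsets were checked; S3 only is lowest.)

Open S3 only; minimum total cost 469.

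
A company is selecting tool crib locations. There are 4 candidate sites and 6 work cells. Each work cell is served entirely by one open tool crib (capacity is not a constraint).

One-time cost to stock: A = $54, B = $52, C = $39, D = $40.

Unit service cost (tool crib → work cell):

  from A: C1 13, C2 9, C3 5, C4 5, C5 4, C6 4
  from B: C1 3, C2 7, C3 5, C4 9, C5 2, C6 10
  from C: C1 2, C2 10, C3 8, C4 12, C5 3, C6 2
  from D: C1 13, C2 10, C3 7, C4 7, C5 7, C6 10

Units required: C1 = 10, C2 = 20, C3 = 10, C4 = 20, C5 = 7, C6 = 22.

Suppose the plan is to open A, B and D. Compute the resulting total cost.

Total cost: 568

Each work cell is assigned to its cheapest site among the open ones.
{A, B, D}: C1→B 3·10=30, C2→B 7·20=140, C3→A 5·10=50, C4→A 5·20=100, C5→B 2·7=14, C6→A 4·22=88. Service 422; fixed 146; total 568.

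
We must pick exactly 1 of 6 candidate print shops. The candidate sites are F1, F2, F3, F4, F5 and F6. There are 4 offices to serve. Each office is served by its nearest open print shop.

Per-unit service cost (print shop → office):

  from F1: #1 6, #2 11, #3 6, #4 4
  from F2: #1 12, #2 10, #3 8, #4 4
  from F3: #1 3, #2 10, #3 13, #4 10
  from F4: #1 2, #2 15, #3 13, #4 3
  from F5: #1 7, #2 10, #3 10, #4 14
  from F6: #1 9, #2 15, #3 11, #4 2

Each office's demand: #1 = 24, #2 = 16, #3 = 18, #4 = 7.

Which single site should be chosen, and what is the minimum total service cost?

Choose F1 only; total service cost 456.

With exactly 1 open, each office uses its cheapest among the chosen.
{F1}: #1→F1 6·24=144, #2→F1 11·16=176, #3→F1 6·18=108, #4→F1 4·7=28. Service cost 456.
{F3}: service cost 536
{F4}: service cost 543
Among all 6 size-1 choices, {F1} is lowest.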